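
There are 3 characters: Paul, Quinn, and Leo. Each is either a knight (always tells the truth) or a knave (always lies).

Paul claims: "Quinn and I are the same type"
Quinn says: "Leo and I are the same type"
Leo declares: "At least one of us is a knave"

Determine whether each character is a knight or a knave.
Paul is a knave.
Quinn is a knight.
Leo is a knight.

Verification:
- Paul (knave) says "Quinn and I are the same type" - this is FALSE (a lie) because Paul is a knave and Quinn is a knight.
- Quinn (knight) says "Leo and I are the same type" - this is TRUE because Quinn is a knight and Leo is a knight.
- Leo (knight) says "At least one of us is a knave" - this is TRUE because Paul is a knave.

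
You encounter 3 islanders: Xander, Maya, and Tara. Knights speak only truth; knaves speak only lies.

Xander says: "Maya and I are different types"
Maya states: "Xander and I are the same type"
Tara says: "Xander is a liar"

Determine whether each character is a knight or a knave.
Xander is a knight.
Maya is a knave.
Tara is a knave.

Verification:
- Xander (knight) says "Maya and I are different types" - this is TRUE because Xander is a knight and Maya is a knave.
- Maya (knave) says "Xander and I are the same type" - this is FALSE (a lie) because Maya is a knave and Xander is a knight.
- Tara (knave) says "Xander is a liar" - this is FALSE (a lie) because Xander is a knight.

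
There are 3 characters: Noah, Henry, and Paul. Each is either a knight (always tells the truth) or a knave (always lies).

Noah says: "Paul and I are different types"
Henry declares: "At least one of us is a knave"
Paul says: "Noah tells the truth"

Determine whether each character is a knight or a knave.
Noah is a knave.
Henry is a knight.
Paul is a knave.

Verification:
- Noah (knave) says "Paul and I are different types" - this is FALSE (a lie) because Noah is a knave and Paul is a knave.
- Henry (knight) says "At least one of us is a knave" - this is TRUE because Noah and Paul are knaves.
- Paul (knave) says "Noah tells the truth" - this is FALSE (a lie) because Noah is a knave.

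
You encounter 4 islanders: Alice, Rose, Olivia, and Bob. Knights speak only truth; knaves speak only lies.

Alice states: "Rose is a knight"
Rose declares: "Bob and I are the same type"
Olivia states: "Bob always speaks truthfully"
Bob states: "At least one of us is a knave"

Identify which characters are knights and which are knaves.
Alice is a knave.
Rose is a knave.
Olivia is a knight.
Bob is a knight.

Verification:
- Alice (knave) says "Rose is a knight" - this is FALSE (a lie) because Rose is a knave.
- Rose (knave) says "Bob and I are the same type" - this is FALSE (a lie) because Rose is a knave and Bob is a knight.
- Olivia (knight) says "Bob always speaks truthfully" - this is TRUE because Bob is a knight.
- Bob (knight) says "At least one of us is a knave" - this is TRUE because Alice and Rose are knaves.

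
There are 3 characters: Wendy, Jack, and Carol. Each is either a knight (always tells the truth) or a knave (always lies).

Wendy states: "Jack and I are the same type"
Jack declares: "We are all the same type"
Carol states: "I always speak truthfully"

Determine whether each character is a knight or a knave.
Wendy is a knight.
Jack is a knight.
Carol is a knight.

Verification:
- Wendy (knight) says "Jack and I are the same type" - this is TRUE because Wendy is a knight and Jack is a knight.
- Jack (knight) says "We are all the same type" - this is TRUE because Wendy, Jack, and Carol are knights.
- Carol (knight) says "I always speak truthfully" - this is TRUE because Carol is a knight.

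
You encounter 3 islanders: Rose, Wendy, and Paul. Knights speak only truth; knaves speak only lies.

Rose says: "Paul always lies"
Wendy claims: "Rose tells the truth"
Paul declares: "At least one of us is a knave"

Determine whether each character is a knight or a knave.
Rose is a knave.
Wendy is a knave.
Paul is a knight.

Verification:
- Rose (knave) says "Paul always lies" - this is FALSE (a lie) because Paul is a knight.
- Wendy (knave) says "Rose tells the truth" - this is FALSE (a lie) because Rose is a knave.
- Paul (knight) says "At least one of us is a knave" - this is TRUE because Rose and Wendy are knaves.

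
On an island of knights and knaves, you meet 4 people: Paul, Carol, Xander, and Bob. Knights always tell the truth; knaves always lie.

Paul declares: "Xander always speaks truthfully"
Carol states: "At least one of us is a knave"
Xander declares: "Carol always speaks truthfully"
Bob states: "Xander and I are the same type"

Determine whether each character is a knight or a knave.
Paul is a knight.
Carol is a knight.
Xander is a knight.
Bob is a knave.

Verification:
- Paul (knight) says "Xander always speaks truthfully" - this is TRUE because Xander is a knight.
- Carol (knight) says "At least one of us is a knave" - this is TRUE because Bob is a knave.
- Xander (knight) says "Carol always speaks truthfully" - this is TRUE because Carol is a knight.
- Bob (knave) says "Xander and I are the same type" - this is FALSE (a lie) because Bob is a knave and Xander is a knight.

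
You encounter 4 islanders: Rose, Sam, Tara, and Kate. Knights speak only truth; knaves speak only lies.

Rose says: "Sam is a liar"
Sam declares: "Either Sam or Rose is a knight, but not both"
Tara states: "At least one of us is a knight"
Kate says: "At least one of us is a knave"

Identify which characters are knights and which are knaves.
Rose is a knave.
Sam is a knight.
Tara is a knight.
Kate is a knight.

Verification:
- Rose (knave) says "Sam is a liar" - this is FALSE (a lie) because Sam is a knight.
- Sam (knight) says "Either Sam or Rose is a knight, but not both" - this is TRUE because Sam is a knight and Rose is a knave.
- Tara (knight) says "At least one of us is a knight" - this is TRUE because Sam, Tara, and Kate are knights.
- Kate (knight) says "At least one of us is a knave" - this is TRUE because Rose is a knave.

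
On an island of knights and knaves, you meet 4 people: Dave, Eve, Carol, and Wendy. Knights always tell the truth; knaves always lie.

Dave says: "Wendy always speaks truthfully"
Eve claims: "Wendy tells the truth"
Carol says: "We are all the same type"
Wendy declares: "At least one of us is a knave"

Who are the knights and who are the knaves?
Dave is a knight.
Eve is a knight.
Carol is a knave.
Wendy is a knight.

Verification:
- Dave (knight) says "Wendy always speaks truthfully" - this is TRUE because Wendy is a knight.
- Eve (knight) says "Wendy tells the truth" - this is TRUE because Wendy is a knight.
- Carol (knave) says "We are all the same type" - this is FALSE (a lie) because Dave, Eve, and Wendy are knights and Carol is a knave.
- Wendy (knight) says "At least one of us is a knave" - this is TRUE because Carol is a knave.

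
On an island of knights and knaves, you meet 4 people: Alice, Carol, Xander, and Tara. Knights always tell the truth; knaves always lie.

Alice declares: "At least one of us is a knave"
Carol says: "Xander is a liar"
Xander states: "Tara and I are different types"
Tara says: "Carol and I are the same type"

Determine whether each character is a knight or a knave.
Alice is a knight.
Carol is a knight.
Xander is a knave.
Tara is a knave.

Verification:
- Alice (knight) says "At least one of us is a knave" - this is TRUE because Xander and Tara are knaves.
- Carol (knight) says "Xander is a liar" - this is TRUE because Xander is a knave.
- Xander (knave) says "Tara and I are different types" - this is FALSE (a lie) because Xander is a knave and Tara is a knave.
- Tara (knave) says "Carol and I are the same type" - this is FALSE (a lie) because Tara is a knave and Carol is a knight.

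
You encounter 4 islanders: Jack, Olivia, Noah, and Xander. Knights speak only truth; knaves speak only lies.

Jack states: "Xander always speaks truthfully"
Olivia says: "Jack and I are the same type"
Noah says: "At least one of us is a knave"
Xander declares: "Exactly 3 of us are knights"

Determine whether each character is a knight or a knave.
Jack is a knight.
Olivia is a knave.
Noah is a knight.
Xander is a knight.

Verification:
- Jack (knight) says "Xander always speaks truthfully" - this is TRUE because Xander is a knight.
- Olivia (knave) says "Jack and I are the same type" - this is FALSE (a lie) because Olivia is a knave and Jack is a knight.
- Noah (knight) says "At least one of us is a knave" - this is TRUE because Olivia is a knave.
- Xander (knight) says "Exactly 3 of us are knights" - this is TRUE because there are 3 knights.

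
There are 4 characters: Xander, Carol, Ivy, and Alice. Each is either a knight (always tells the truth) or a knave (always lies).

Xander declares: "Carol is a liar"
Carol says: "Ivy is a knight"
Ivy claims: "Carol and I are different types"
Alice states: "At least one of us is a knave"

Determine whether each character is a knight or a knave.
Xander is a knight.
Carol is a knave.
Ivy is a knave.
Alice is a knight.

Verification:
- Xander (knight) says "Carol is a liar" - this is TRUE because Carol is a knave.
- Carol (knave) says "Ivy is a knight" - this is FALSE (a lie) because Ivy is a knave.
- Ivy (knave) says "Carol and I are different types" - this is FALSE (a lie) because Ivy is a knave and Carol is a knave.
- Alice (knight) says "At least one of us is a knave" - this is TRUE because Carol and Ivy are knaves.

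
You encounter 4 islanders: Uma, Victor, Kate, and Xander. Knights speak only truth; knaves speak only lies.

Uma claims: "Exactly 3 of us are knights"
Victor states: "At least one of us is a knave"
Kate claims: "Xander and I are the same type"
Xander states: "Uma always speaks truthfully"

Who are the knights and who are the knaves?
Uma is a knight.
Victor is a knight.
Kate is a knave.
Xander is a knight.

Verification:
- Uma (knight) says "Exactly 3 of us are knights" - this is TRUE because there are 3 knights.
- Victor (knight) says "At least one of us is a knave" - this is TRUE because Kate is a knave.
- Kate (knave) says "Xander and I are the same type" - this is FALSE (a lie) because Kate is a knave and Xander is a knight.
- Xander (knight) says "Uma always speaks truthfully" - this is TRUE because Uma is a knight.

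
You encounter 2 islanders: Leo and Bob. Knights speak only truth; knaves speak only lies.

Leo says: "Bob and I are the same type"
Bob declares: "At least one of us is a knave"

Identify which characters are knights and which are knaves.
Leo is a knave.
Bob is a knight.

Verification:
- Leo (knave) says "Bob and I are the same type" - this is FALSE (a lie) because Leo is a knave and Bob is a knight.
- Bob (knight) says "At least one of us is a knave" - this is TRUE because Leo is a knave.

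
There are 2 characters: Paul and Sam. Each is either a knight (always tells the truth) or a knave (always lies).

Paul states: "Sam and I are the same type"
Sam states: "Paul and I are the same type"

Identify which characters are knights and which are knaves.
Paul is a knight.
Sam is a knight.

Verification:
- Paul (knight) says "Sam and I are the same type" - this is TRUE because Paul is a knight and Sam is a knight.
- Sam (knight) says "Paul and I are the same type" - this is TRUE because Sam is a knight and Paul is a knight.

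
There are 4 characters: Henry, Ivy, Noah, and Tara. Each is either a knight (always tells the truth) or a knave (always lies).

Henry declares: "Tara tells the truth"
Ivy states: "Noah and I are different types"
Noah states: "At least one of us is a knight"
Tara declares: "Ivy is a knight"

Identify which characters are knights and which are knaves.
Henry is a knave.
Ivy is a knave.
Noah is a knave.
Tara is a knave.

Verification:
- Henry (knave) says "Tara tells the truth" - this is FALSE (a lie) because Tara is a knave.
- Ivy (knave) says "Noah and I are different types" - this is FALSE (a lie) because Ivy is a knave and Noah is a knave.
- Noah (knave) says "At least one of us is a knight" - this is FALSE (a lie) because no one is a knight.
- Tara (knave) says "Ivy is a knight" - this is FALSE (a lie) because Ivy is a knave.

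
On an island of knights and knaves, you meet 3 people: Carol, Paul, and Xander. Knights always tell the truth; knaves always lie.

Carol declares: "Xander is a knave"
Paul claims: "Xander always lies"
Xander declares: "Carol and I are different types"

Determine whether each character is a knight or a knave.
Carol is a knave.
Paul is a knave.
Xander is a knight.

Verification:
- Carol (knave) says "Xander is a knave" - this is FALSE (a lie) because Xander is a knight.
- Paul (knave) says "Xander always lies" - this is FALSE (a lie) because Xander is a knight.
- Xander (knight) says "Carol and I are different types" - this is TRUE because Xander is a knight and Carol is a knave.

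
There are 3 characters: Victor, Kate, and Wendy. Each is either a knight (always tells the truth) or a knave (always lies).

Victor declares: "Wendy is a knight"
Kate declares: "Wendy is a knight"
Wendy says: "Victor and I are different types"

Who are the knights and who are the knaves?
Victor is a knave.
Kate is a knave.
Wendy is a knave.

Verification:
- Victor (knave) says "Wendy is a knight" - this is FALSE (a lie) because Wendy is a knave.
- Kate (knave) says "Wendy is a knight" - this is FALSE (a lie) because Wendy is a knave.
- Wendy (knave) says "Victor and I are different types" - this is FALSE (a lie) because Wendy is a knave and Victor is a knave.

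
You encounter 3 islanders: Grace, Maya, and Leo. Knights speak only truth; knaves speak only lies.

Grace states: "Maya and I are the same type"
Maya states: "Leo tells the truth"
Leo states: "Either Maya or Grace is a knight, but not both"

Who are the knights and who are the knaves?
Grace is a knave.
Maya is a knight.
Leo is a knight.

Verification:
- Grace (knave) says "Maya and I are the same type" - this is FALSE (a lie) because Grace is a knave and Maya is a knight.
- Maya (knight) says "Leo tells the truth" - this is TRUE because Leo is a knight.
- Leo (knight) says "Either Maya or Grace is a knight, but not both" - this is TRUE because Maya is a knight and Grace is a knave.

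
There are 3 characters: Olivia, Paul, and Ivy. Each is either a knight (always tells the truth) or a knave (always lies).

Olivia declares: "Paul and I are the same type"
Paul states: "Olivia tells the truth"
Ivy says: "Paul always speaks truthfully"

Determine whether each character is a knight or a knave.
Olivia is a knight.
Paul is a knight.
Ivy is a knight.

Verification:
- Olivia (knight) says "Paul and I are the same type" - this is TRUE because Olivia is a knight and Paul is a knight.
- Paul (knight) says "Olivia tells the truth" - this is TRUE because Olivia is a knight.
- Ivy (knight) says "Paul always speaks truthfully" - this is TRUE because Paul is a knight.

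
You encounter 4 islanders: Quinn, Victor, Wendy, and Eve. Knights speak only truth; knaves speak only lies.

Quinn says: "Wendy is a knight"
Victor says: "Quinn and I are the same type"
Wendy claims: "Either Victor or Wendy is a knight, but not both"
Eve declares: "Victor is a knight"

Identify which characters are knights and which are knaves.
Quinn is a knight.
Victor is a knave.
Wendy is a knight.
Eve is a knave.

Verification:
- Quinn (knight) says "Wendy is a knight" - this is TRUE because Wendy is a knight.
- Victor (knave) says "Quinn and I are the same type" - this is FALSE (a lie) because Victor is a knave and Quinn is a knight.
- Wendy (knight) says "Either Victor or Wendy is a knight, but not both" - this is TRUE because Victor is a knave and Wendy is a knight.
- Eve (knave) says "Victor is a knight" - this is FALSE (a lie) because Victor is a knave.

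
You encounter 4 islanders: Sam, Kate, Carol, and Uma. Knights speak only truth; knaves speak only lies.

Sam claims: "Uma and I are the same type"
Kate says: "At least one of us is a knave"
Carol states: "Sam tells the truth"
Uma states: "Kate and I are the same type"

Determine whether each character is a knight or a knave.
Sam is a knave.
Kate is a knight.
Carol is a knave.
Uma is a knight.

Verification:
- Sam (knave) says "Uma and I are the same type" - this is FALSE (a lie) because Sam is a knave and Uma is a knight.
- Kate (knight) says "At least one of us is a knave" - this is TRUE because Sam and Carol are knaves.
- Carol (knave) says "Sam tells the truth" - this is FALSE (a lie) because Sam is a knave.
- Uma (knight) says "Kate and I are the same type" - this is TRUE because Uma is a knight and Kate is a knight.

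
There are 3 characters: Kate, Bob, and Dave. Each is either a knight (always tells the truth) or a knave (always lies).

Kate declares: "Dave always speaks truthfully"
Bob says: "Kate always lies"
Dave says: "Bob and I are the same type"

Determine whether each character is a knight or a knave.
Kate is a knave.
Bob is a knight.
Dave is a knave.

Verification:
- Kate (knave) says "Dave always speaks truthfully" - this is FALSE (a lie) because Dave is a knave.
- Bob (knight) says "Kate always lies" - this is TRUE because Kate is a knave.
- Dave (knave) says "Bob and I are the same type" - this is FALSE (a lie) because Dave is a knave and Bob is a knight.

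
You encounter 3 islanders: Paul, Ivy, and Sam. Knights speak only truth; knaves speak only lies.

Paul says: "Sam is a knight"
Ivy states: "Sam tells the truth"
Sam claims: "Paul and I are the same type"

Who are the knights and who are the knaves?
Paul is a knight.
Ivy is a knight.
Sam is a knight.

Verification:
- Paul (knight) says "Sam is a knight" - this is TRUE because Sam is a knight.
- Ivy (knight) says "Sam tells the truth" - this is TRUE because Sam is a knight.
- Sam (knight) says "Paul and I are the same type" - this is TRUE because Sam is a knight and Paul is a knight.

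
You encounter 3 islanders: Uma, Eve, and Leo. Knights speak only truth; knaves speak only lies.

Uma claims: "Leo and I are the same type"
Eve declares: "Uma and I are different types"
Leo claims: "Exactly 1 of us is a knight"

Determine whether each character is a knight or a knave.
Uma is a knave.
Eve is a knave.
Leo is a knight.

Verification:
- Uma (knave) says "Leo and I are the same type" - this is FALSE (a lie) because Uma is a knave and Leo is a knight.
- Eve (knave) says "Uma and I are different types" - this is FALSE (a lie) because Eve is a knave and Uma is a knave.
- Leo (knight) says "Exactly 1 of us is a knight" - this is TRUE because there are 1 knights.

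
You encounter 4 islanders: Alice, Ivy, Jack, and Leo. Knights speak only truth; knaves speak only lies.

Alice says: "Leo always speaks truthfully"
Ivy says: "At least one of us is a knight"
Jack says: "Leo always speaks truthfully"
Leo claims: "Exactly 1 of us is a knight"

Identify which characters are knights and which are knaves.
Alice is a knave.
Ivy is a knave.
Jack is a knave.
Leo is a knave.

Verification:
- Alice (knave) says "Leo always speaks truthfully" - this is FALSE (a lie) because Leo is a knave.
- Ivy (knave) says "At least one of us is a knight" - this is FALSE (a lie) because no one is a knight.
- Jack (knave) says "Leo always speaks truthfully" - this is FALSE (a lie) because Leo is a knave.
- Leo (knave) says "Exactly 1 of us is a knight" - this is FALSE (a lie) because there are 0 knights.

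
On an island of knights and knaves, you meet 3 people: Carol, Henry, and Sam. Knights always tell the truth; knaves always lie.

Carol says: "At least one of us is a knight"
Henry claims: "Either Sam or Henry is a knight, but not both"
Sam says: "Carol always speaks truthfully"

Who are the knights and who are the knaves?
Carol is a knave.
Henry is a knave.
Sam is a knave.

Verification:
- Carol (knave) says "At least one of us is a knight" - this is FALSE (a lie) because no one is a knight.
- Henry (knave) says "Either Sam or Henry is a knight, but not both" - this is FALSE (a lie) because Sam is a knave and Henry is a knave.
- Sam (knave) says "Carol always speaks truthfully" - this is FALSE (a lie) because Carol is a knave.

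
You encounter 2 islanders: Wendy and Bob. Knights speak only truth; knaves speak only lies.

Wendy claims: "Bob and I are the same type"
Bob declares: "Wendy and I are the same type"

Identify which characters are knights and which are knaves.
Wendy is a knight.
Bob is a knight.

Verification:
- Wendy (knight) says "Bob and I are the same type" - this is TRUE because Wendy is a knight and Bob is a knight.
- Bob (knight) says "Wendy and I are the same type" - this is TRUE because Bob is a knight and Wendy is a knight.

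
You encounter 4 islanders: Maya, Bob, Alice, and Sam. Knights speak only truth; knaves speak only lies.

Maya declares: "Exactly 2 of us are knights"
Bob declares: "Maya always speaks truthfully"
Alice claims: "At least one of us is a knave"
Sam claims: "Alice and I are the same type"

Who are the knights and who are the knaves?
Maya is a knave.
Bob is a knave.
Alice is a knight.
Sam is a knave.

Verification:
- Maya (knave) says "Exactly 2 of us are knights" - this is FALSE (a lie) because there are 1 knights.
- Bob (knave) says "Maya always speaks truthfully" - this is FALSE (a lie) because Maya is a knave.
- Alice (knight) says "At least one of us is a knave" - this is TRUE because Maya, Bob, and Sam are knaves.
- Sam (knave) says "Alice and I are the same type" - this is FALSE (a lie) because Sam is a knave and Alice is a knight.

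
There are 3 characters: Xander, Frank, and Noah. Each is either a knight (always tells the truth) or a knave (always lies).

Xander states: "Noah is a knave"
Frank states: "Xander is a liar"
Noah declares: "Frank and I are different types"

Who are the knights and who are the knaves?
Xander is a knight.
Frank is a knave.
Noah is a knave.

Verification:
- Xander (knight) says "Noah is a knave" - this is TRUE because Noah is a knave.
- Frank (knave) says "Xander is a liar" - this is FALSE (a lie) because Xander is a knight.
- Noah (knave) says "Frank and I are different types" - this is FALSE (a lie) because Noah is a knave and Frank is a knave.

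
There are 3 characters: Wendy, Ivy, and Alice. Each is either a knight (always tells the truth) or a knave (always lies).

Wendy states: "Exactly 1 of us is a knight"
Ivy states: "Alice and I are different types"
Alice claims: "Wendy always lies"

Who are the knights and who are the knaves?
Wendy is a knight.
Ivy is a knave.
Alice is a knave.

Verification:
- Wendy (knight) says "Exactly 1 of us is a knight" - this is TRUE because there are 1 knights.
- Ivy (knave) says "Alice and I are different types" - this is FALSE (a lie) because Ivy is a knave and Alice is a knave.
- Alice (knave) says "Wendy always lies" - this is FALSE (a lie) because Wendy is a knight.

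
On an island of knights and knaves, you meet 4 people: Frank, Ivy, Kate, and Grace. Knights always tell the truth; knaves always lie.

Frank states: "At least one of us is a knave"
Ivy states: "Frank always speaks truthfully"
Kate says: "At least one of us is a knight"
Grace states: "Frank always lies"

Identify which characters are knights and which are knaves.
Frank is a knight.
Ivy is a knight.
Kate is a knight.
Grace is a knave.

Verification:
- Frank (knight) says "At least one of us is a knave" - this is TRUE because Grace is a knave.
- Ivy (knight) says "Frank always speaks truthfully" - this is TRUE because Frank is a knight.
- Kate (knight) says "At least one of us is a knight" - this is TRUE because Frank, Ivy, and Kate are knights.
- Grace (knave) says "Frank always lies" - this is FALSE (a lie) because Frank is a knight.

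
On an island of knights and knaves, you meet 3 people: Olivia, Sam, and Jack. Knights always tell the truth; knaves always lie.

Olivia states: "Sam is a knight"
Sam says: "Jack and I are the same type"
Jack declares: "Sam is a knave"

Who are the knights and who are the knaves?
Olivia is a knave.
Sam is a knave.
Jack is a knight.

Verification:
- Olivia (knave) says "Sam is a knight" - this is FALSE (a lie) because Sam is a knave.
- Sam (knave) says "Jack and I are the same type" - this is FALSE (a lie) because Sam is a knave and Jack is a knight.
- Jack (knight) says "Sam is a knave" - this is TRUE because Sam is a knave.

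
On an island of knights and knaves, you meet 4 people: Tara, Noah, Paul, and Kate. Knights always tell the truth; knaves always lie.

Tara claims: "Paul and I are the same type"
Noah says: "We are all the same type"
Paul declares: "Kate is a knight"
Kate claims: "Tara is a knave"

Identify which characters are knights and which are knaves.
Tara is a knave.
Noah is a knave.
Paul is a knight.
Kate is a knight.

Verification:
- Tara (knave) says "Paul and I are the same type" - this is FALSE (a lie) because Tara is a knave and Paul is a knight.
- Noah (knave) says "We are all the same type" - this is FALSE (a lie) because Paul and Kate are knights and Tara and Noah are knaves.
- Paul (knight) says "Kate is a knight" - this is TRUE because Kate is a knight.
- Kate (knight) says "Tara is a knave" - this is TRUE because Tara is a knave.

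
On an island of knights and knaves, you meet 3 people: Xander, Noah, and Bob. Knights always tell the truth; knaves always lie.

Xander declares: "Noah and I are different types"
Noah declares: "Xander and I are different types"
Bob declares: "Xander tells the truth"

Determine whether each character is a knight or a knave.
Xander is a knave.
Noah is a knave.
Bob is a knave.

Verification:
- Xander (knave) says "Noah and I are different types" - this is FALSE (a lie) because Xander is a knave and Noah is a knave.
- Noah (knave) says "Xander and I are different types" - this is FALSE (a lie) because Noah is a knave and Xander is a knave.
- Bob (knave) says "Xander tells the truth" - this is FALSE (a lie) because Xander is a knave.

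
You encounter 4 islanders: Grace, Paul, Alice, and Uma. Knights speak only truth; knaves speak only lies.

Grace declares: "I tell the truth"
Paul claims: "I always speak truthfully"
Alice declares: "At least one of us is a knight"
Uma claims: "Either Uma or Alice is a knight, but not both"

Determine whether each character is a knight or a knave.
Grace is a knave.
Paul is a knave.
Alice is a knave.
Uma is a knave.

Verification:
- Grace (knave) says "I tell the truth" - this is FALSE (a lie) because Grace is a knave.
- Paul (knave) says "I always speak truthfully" - this is FALSE (a lie) because Paul is a knave.
- Alice (knave) says "At least one of us is a knight" - this is FALSE (a lie) because no one is a knight.
- Uma (knave) says "Either Uma or Alice is a knight, but not both" - this is FALSE (a lie) because Uma is a knave and Alice is a knave.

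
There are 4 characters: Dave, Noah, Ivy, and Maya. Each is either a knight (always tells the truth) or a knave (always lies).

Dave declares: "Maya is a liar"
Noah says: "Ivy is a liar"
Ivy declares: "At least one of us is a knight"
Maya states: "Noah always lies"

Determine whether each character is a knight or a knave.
Dave is a knave.
Noah is a knave.
Ivy is a knight.
Maya is a knight.

Verification:
- Dave (knave) says "Maya is a liar" - this is FALSE (a lie) because Maya is a knight.
- Noah (knave) says "Ivy is a liar" - this is FALSE (a lie) because Ivy is a knight.
- Ivy (knight) says "At least one of us is a knight" - this is TRUE because Ivy and Maya are knights.
- Maya (knight) says "Noah always lies" - this is TRUE because Noah is a knave.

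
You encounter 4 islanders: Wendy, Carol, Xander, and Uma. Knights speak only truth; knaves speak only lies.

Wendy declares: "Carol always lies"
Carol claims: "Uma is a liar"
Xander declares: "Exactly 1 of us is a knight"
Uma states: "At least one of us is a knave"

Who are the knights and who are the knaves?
Wendy is a knight.
Carol is a knave.
Xander is a knave.
Uma is a knight.

Verification:
- Wendy (knight) says "Carol always lies" - this is TRUE because Carol is a knave.
- Carol (knave) says "Uma is a liar" - this is FALSE (a lie) because Uma is a knight.
- Xander (knave) says "Exactly 1 of us is a knight" - this is FALSE (a lie) because there are 2 knights.
- Uma (knight) says "At least one of us is a knave" - this is TRUE because Carol and Xander are knaves.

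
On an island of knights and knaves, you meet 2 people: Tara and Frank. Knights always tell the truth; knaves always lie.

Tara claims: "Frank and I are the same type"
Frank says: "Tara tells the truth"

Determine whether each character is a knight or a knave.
Tara is a knight.
Frank is a knight.

Verification:
- Tara (knight) says "Frank and I are the same type" - this is TRUE because Tara is a knight and Frank is a knight.
- Frank (knight) says "Tara tells the truth" - this is TRUE because Tara is a knight.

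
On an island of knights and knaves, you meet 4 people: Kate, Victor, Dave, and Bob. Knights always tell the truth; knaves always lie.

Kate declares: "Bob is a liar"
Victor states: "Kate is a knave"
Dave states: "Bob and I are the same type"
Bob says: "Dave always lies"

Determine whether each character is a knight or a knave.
Kate is a knave.
Victor is a knight.
Dave is a knave.
Bob is a knight.

Verification:
- Kate (knave) says "Bob is a liar" - this is FALSE (a lie) because Bob is a knight.
- Victor (knight) says "Kate is a knave" - this is TRUE because Kate is a knave.
- Dave (knave) says "Bob and I are the same type" - this is FALSE (a lie) because Dave is a knave and Bob is a knight.
- Bob (knight) says "Dave always lies" - this is TRUE because Dave is a knave.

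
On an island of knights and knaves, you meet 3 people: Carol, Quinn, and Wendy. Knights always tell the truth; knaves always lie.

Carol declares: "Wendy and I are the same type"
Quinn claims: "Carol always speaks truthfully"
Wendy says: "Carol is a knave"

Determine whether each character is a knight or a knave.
Carol is a knave.
Quinn is a knave.
Wendy is a knight.

Verification:
- Carol (knave) says "Wendy and I are the same type" - this is FALSE (a lie) because Carol is a knave and Wendy is a knight.
- Quinn (knave) says "Carol always speaks truthfully" - this is FALSE (a lie) because Carol is a knave.
- Wendy (knight) says "Carol is a knave" - this is TRUE because Carol is a knave.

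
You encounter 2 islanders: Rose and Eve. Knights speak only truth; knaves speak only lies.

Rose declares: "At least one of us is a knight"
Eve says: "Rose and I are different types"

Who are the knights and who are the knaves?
Rose is a knave.
Eve is a knave.

Verification:
- Rose (knave) says "At least one of us is a knight" - this is FALSE (a lie) because no one is a knight.
- Eve (knave) says "Rose and I are different types" - this is FALSE (a lie) because Eve is a knave and Rose is a knave.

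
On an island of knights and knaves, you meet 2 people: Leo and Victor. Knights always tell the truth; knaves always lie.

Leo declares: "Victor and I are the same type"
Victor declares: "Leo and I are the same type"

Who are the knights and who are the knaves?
Leo is a knight.
Victor is a knight.

Verification:
- Leo (knight) says "Victor and I are the same type" - this is TRUE because Leo is a knight and Victor is a knight.
- Victor (knight) says "Leo and I are the same type" - this is TRUE because Victor is a knight and Leo is a knight.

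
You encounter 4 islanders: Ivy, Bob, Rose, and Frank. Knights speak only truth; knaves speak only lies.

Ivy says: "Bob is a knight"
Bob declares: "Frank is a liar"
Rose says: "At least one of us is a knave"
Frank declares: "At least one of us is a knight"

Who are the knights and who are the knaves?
Ivy is a knave.
Bob is a knave.
Rose is a knight.
Frank is a knight.

Verification:
- Ivy (knave) says "Bob is a knight" - this is FALSE (a lie) because Bob is a knave.
- Bob (knave) says "Frank is a liar" - this is FALSE (a lie) because Frank is a knight.
- Rose (knight) says "At least one of us is a knave" - this is TRUE because Ivy and Bob are knaves.
- Frank (knight) says "At least one of us is a knight" - this is TRUE because Rose and Frank are knights.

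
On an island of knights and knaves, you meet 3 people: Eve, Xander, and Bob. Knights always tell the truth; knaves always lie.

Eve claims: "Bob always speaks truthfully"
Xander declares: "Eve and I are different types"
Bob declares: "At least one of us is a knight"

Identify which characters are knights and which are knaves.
Eve is a knave.
Xander is a knave.
Bob is a knave.

Verification:
- Eve (knave) says "Bob always speaks truthfully" - this is FALSE (a lie) because Bob is a knave.
- Xander (knave) says "Eve and I are different types" - this is FALSE (a lie) because Xander is a knave and Eve is a knave.
- Bob (knave) says "At least one of us is a knight" - this is FALSE (a lie) because no one is a knight.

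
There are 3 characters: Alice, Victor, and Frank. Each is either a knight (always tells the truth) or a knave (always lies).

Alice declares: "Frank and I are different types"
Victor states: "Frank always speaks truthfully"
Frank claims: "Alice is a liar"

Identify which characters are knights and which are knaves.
Alice is a knight.
Victor is a knave.
Frank is a knave.

Verification:
- Alice (knight) says "Frank and I are different types" - this is TRUE because Alice is a knight and Frank is a knave.
- Victor (knave) says "Frank always speaks truthfully" - this is FALSE (a lie) because Frank is a knave.
- Frank (knave) says "Alice is a liar" - this is FALSE (a lie) because Alice is a knight.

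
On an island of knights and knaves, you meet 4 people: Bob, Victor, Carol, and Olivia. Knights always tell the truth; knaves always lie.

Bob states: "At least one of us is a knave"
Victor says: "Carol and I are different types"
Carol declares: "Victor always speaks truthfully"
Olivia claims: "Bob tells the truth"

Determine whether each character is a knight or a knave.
Bob is a knight.
Victor is a knave.
Carol is a knave.
Olivia is a knight.

Verification:
- Bob (knight) says "At least one of us is a knave" - this is TRUE because Victor and Carol are knaves.
- Victor (knave) says "Carol and I are different types" - this is FALSE (a lie) because Victor is a knave and Carol is a knave.
- Carol (knave) says "Victor always speaks truthfully" - this is FALSE (a lie) because Victor is a knave.
- Olivia (knight) says "Bob tells the truth" - this is TRUE because Bob is a knight.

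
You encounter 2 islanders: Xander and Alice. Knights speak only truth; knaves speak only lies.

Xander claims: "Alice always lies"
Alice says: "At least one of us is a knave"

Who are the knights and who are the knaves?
Xander is a knave.
Alice is a knight.

Verification:
- Xander (knave) says "Alice always lies" - this is FALSE (a lie) because Alice is a knight.
- Alice (knight) says "At least one of us is a knave" - this is TRUE because Xander is a knave.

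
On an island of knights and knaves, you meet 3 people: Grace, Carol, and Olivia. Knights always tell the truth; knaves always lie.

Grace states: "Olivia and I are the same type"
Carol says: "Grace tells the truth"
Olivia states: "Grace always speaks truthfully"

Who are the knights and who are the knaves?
Grace is a knight.
Carol is a knight.
Olivia is a knight.

Verification:
- Grace (knight) says "Olivia and I are the same type" - this is TRUE because Grace is a knight and Olivia is a knight.
- Carol (knight) says "Grace tells the truth" - this is TRUE because Grace is a knight.
- Olivia (knight) says "Grace always speaks truthfully" - this is TRUE because Grace is a knight.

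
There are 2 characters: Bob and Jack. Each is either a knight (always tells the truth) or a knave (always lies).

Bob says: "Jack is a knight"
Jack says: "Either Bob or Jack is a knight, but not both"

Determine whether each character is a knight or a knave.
Bob is a knave.
Jack is a knave.

Verification:
- Bob (knave) says "Jack is a knight" - this is FALSE (a lie) because Jack is a knave.
- Jack (knave) says "Either Bob or Jack is a knight, but not both" - this is FALSE (a lie) because Bob is a knave and Jack is a knave.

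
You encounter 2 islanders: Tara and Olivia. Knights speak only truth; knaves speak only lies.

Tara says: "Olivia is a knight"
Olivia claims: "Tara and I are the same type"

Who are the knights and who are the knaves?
Tara is a knight.
Olivia is a knight.

Verification:
- Tara (knight) says "Olivia is a knight" - this is TRUE because Olivia is a knight.
- Olivia (knight) says "Tara and I are the same type" - this is TRUE because Olivia is a knight and Tara is a knight.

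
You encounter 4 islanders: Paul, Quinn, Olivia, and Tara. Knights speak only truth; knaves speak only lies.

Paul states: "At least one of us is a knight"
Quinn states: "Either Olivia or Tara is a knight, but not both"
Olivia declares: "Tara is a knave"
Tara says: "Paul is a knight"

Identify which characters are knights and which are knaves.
Paul is a knight.
Quinn is a knight.
Olivia is a knave.
Tara is a knight.

Verification:
- Paul (knight) says "At least one of us is a knight" - this is TRUE because Paul, Quinn, and Tara are knights.
- Quinn (knight) says "Either Olivia or Tara is a knight, but not both" - this is TRUE because Olivia is a knave and Tara is a knight.
- Olivia (knave) says "Tara is a knave" - this is FALSE (a lie) because Tara is a knight.
- Tara (knight) says "Paul is a knight" - this is TRUE because Paul is a knight.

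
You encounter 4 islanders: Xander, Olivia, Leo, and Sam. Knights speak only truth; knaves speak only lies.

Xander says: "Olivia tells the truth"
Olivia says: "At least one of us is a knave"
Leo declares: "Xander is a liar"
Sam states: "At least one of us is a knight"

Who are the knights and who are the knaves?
Xander is a knight.
Olivia is a knight.
Leo is a knave.
Sam is a knight.

Verification:
- Xander (knight) says "Olivia tells the truth" - this is TRUE because Olivia is a knight.
- Olivia (knight) says "At least one of us is a knave" - this is TRUE because Leo is a knave.
- Leo (knave) says "Xander is a liar" - this is FALSE (a lie) because Xander is a knight.
- Sam (knight) says "At least one of us is a knight" - this is TRUE because Xander, Olivia, and Sam are knights.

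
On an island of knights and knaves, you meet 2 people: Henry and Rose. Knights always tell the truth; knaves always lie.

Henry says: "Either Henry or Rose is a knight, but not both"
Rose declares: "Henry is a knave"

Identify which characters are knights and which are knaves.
Henry is a knight.
Rose is a knave.

Verification:
- Henry (knight) says "Either Henry or Rose is a knight, but not both" - this is TRUE because Henry is a knight and Rose is a knave.
- Rose (knave) says "Henry is a knave" - this is FALSE (a lie) because Henry is a knight.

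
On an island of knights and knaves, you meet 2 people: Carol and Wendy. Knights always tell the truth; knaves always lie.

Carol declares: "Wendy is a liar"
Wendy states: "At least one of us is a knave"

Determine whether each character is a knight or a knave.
Carol is a knave.
Wendy is a knight.

Verification:
- Carol (knave) says "Wendy is a liar" - this is FALSE (a lie) because Wendy is a knight.
- Wendy (knight) says "At least one of us is a knave" - this is TRUE because Carol is a knave.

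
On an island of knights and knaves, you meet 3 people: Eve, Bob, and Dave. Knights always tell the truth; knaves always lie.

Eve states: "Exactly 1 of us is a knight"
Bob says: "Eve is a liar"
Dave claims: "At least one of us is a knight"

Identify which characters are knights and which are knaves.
Eve is a knave.
Bob is a knight.
Dave is a knight.

Verification:
- Eve (knave) says "Exactly 1 of us is a knight" - this is FALSE (a lie) because there are 2 knights.
- Bob (knight) says "Eve is a liar" - this is TRUE because Eve is a knave.
- Dave (knight) says "At least one of us is a knight" - this is TRUE because Bob and Dave are knights.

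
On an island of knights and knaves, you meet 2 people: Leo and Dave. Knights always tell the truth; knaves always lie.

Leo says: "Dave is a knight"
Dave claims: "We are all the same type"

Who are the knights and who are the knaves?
Leo is a knight.
Dave is a knight.

Verification:
- Leo (knight) says "Dave is a knight" - this is TRUE because Dave is a knight.
- Dave (knight) says "We are all the same type" - this is TRUE because Leo and Dave are knights.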